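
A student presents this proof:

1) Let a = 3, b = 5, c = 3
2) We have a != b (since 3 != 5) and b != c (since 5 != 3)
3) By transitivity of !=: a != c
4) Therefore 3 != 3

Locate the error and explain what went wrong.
Step 3: By transitivity of !=: a != c

Step 3 incorrectly applies transitivity to the '!=' relation. Transitivity states: if a R b and b R c, then a R c. However, '!=' is not transitive. Counterexample: 3 != 5 and 5 != 3, but 3 = 3 (both equal 3). Transitivity holds for relations like <, <=, =, but not for !=.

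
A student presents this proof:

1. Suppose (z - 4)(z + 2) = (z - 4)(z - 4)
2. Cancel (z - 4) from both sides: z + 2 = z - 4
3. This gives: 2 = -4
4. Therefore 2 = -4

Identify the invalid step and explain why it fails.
Step 2: Cancel (z - 4) from both sides: z + 2 = z - 4

Step 2 cancels (z - 4) from both sides. This is only valid if (z - 4) ≠ 0, i.e., z ≠ 4. When z = 4, both sides equal zero regardless of the other factors. The correct approach requires considering z = 4 as a separate case.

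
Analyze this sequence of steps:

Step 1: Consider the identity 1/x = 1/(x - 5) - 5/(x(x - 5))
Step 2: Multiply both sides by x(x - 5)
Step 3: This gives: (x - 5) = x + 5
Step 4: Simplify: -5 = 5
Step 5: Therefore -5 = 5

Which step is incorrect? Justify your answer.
Step 3: This gives: (x - 5) = x + 5

Step 3 makes a sign error when clearing denominators. Multiplying -5/(x(x - 5)) by x(x - 5) gives -5, not +5. The correct result is (x - 5) = x - 5, which is trivially true, not (x - 5) = x + 5. (Step 1 is a valid identity: 1/(x - 5) - 5/(x(x - 5)) = (x - 5)/(x(x - 5)) = 1/x.)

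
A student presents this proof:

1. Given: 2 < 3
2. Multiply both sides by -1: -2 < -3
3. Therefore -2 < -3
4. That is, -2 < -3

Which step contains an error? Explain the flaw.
Step 2: Multiply both sides by -1: -2 < -3

Step 2 multiplies both sides by -1 but fails to reverse the inequality sign. When multiplying (or dividing) an inequality by a negative number, the direction must be reversed. Since 2 < 3, we should get -2 > -3, i.e., -2 > -3.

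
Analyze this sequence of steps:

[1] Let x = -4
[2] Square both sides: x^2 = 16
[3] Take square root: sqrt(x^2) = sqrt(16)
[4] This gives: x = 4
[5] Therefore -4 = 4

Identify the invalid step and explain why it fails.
Step 4: This gives: x = 4

Step 4 incorrectly states that sqrt(x^2) = x. The correct identity is sqrt(x^2) = |x|. Since x = -4 < 0, we have sqrt(x^2) = |-4| = 4, not x = -4.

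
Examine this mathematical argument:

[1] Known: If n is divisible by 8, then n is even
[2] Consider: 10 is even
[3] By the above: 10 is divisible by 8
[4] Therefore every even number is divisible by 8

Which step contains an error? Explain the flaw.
Step 3: By the above: 10 is divisible by 8

Step 3 commits the fallacy of affirming the consequent. The known fact 'divisible by 8 → even' does NOT imply 'even → divisible by 8'. That would be the converse, which is false. For example, 10 is even but 10 ÷ 8 = 1.25, which is not an integer.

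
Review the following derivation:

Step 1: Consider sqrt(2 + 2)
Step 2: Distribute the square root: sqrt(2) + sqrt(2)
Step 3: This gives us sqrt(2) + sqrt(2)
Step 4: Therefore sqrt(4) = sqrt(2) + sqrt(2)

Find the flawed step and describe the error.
Step 2: Distribute the square root: sqrt(2) + sqrt(2)

Step 2 incorrectly 'distributes' the square root over addition. The square root function does not distribute: sqrt(a + b) ≠ sqrt(a) + sqrt(b). In fact, sqrt(2 + 2) = sqrt(4) ≈ 2.0000, while sqrt(2) + sqrt(2) ≈ 2.8284.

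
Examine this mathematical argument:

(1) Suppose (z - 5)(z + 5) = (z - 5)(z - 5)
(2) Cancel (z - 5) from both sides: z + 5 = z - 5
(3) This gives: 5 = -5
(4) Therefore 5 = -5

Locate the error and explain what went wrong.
Step 2: Cancel (z - 5) from both sides: z + 5 = z - 5

Step 2 cancels (z - 5) from both sides. This is only valid if (z - 5) ≠ 0, i.e., z ≠ 5. When z = 5, both sides equal zero regardless of the other factors. The correct approach requires considering z = 5 as a separate case.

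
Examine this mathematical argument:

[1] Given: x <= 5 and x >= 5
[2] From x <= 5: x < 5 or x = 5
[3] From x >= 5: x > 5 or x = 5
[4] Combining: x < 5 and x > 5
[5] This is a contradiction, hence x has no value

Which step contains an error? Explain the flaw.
Step 4: Combining: x < 5 and x > 5

Step 4 incorrectly combines the conditions. From x <= 5 and x >= 5, the intersection is x = 5. The error treats the 'or' cases as 'and' requirements. The correct conclusion is that x = 5 is the unique solution, not that no solution exists.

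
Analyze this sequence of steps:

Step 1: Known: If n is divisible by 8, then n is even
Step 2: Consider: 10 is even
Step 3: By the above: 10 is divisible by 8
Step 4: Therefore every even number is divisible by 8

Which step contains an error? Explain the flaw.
Step 3: By the above: 10 is divisible by 8

Step 3 commits the fallacy of affirming the consequent. The known fact 'divisible by 8 → even' does NOT imply 'even → divisible by 8'. That would be the converse, which is false. For example, 10 is even but 10 ÷ 8 = 1.25, which is not an integer.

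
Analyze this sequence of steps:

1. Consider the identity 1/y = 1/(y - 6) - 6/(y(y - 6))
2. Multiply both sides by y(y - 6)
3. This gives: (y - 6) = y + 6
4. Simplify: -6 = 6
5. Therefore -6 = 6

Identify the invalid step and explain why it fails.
Step 3: This gives: (y - 6) = y + 6

Step 3 makes a sign error when clearing denominators. Multiplying -6/(y(y - 6)) by y(y - 6) gives -6, not +6. The correct result is (y - 6) = y - 6, which is trivially true, not (y - 6) = y + 6. (Step 1 is a valid identity: 1/(y - 6) - 6/(y(y - 6)) = (y - 6)/(y(y - 6)) = 1/y.)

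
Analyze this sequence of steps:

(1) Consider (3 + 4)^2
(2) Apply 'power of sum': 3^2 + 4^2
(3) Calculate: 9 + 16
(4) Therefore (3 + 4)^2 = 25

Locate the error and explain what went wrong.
Step 2: Apply 'power of sum': 3^2 + 4^2

Step 2 incorrectly applies a non-existent rule '(a+b)^n = a^n + b^n'. This is false in general. The correct expansion uses the binomial theorem. The actual value is (3 + 4)^2 = 7^2 = 49, not 25.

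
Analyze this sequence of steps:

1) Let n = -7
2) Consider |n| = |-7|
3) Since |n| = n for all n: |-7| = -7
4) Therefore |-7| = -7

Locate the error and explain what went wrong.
Step 3: Since |n| = n for all n: |-7| = -7

Step 3 incorrectly states that |n| = n for all n. The correct definition is |n| = n when n >= 0, and |n| = -n when n < 0. Since -7 < 0, we have |-7| = -(-7) = 7, not -7.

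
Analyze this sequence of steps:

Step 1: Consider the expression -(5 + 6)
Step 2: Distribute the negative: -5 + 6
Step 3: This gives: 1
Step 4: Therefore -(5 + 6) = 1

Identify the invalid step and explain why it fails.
Step 2: Distribute the negative: -5 + 6

Step 2 incorrectly distributes the negative sign. The correct distribution is -(5 + 6) = -5 - 6 = -11. The negative must be applied to both terms, not just the first. The error treats -(5 + 6) as -5 + 6, which equals 1 instead of -11.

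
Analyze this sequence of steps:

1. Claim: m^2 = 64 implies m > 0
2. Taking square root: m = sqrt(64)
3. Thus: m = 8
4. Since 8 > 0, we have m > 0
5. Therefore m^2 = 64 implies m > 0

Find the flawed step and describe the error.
Step 2: Taking square root: m = sqrt(64)

Step 2 takes the square root and assumes the positive root only. The equation m^2 = 64 actually has two solutions: m = 8 and m = -8. The proof silently assumes m > 0 without justification, then uses this assumption to conclude m > 0, which is circular. The counterexample m = -8 shows the claim is false.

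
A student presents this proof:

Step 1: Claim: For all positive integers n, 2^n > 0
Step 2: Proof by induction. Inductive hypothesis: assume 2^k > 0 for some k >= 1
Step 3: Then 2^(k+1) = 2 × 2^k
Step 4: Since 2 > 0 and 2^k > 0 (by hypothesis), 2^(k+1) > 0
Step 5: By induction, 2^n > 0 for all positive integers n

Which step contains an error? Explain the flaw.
Step 5: By induction, 2^n > 0 for all positive integers n

Step 5 concludes the proof by induction, but no base case was ever established. A valid induction proof requires: (1) a base case proving 2^1 > 0, and (2) an inductive step showing IF 2^k > 0 THEN 2^(k+1) > 0. Steps 2-4 correctly establish the inductive step, but without the base case the conclusion in step 5 does not follow.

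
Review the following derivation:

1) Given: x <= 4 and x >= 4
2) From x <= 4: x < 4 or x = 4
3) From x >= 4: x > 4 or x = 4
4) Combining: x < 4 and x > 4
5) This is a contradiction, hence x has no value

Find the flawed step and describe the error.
Step 4: Combining: x < 4 and x > 4

Step 4 incorrectly combines the conditions. From x <= 4 and x >= 4, the intersection is x = 4. The error treats the 'or' cases as 'and' requirements. The correct conclusion is that x = 4 is the unique solution, not that no solution exists.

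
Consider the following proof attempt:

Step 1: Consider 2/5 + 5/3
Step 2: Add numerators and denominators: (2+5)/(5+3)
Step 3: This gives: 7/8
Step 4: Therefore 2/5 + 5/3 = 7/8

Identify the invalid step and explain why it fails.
Step 2: Add numerators and denominators: (2+5)/(5+3)

Step 2 incorrectly adds fractions by separately adding numerators and denominators. This is wrong. The correct method requires a common denominator: 2/5 + 5/3 = (2×3 + 5×5)/(5×3) = 31/15 = 31/15. The method used gives 7/8, which is different.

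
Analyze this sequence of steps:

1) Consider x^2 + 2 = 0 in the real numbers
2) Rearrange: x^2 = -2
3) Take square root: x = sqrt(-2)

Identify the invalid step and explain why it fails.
Step 3: Take square root: x = sqrt(-2)

Step 3 takes the square root of -2, which is negative. In the real number system, the square root of a negative number is undefined. The equation x^2 + 2 = 0 has no real solutions. Square roots of negative numbers only exist in the complex numbers.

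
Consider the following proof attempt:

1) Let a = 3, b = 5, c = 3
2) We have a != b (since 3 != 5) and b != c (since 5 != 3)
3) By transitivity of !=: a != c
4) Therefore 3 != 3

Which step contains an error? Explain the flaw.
Step 3: By transitivity of !=: a != c

Step 3 incorrectly applies transitivity to the '!=' relation. Transitivity states: if a R b and b R c, then a R c. However, '!=' is not transitive. Counterexample: 3 != 5 and 5 != 3, but 3 = 3 (both equal 3). Transitivity holds for relations like <, <=, =, but not for !=.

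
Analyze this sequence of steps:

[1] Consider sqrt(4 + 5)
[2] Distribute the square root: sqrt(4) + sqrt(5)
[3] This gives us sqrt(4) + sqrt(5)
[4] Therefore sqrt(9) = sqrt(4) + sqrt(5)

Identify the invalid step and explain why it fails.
Step 2: Distribute the square root: sqrt(4) + sqrt(5)

Step 2 incorrectly 'distributes' the square root over addition. The square root function does not distribute: sqrt(a + b) ≠ sqrt(a) + sqrt(b). In fact, sqrt(4 + 5) = sqrt(9) ≈ 3.0000, while sqrt(4) + sqrt(5) ≈ 4.2361.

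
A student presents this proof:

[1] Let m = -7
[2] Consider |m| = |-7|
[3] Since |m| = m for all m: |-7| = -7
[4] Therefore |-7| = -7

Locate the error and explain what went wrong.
Step 3: Since |m| = m for all m: |-7| = -7

Step 3 incorrectly states that |m| = m for all m. The correct definition is |m| = m when m >= 0, and |m| = -m when m < 0. Since -7 < 0, we have |-7| = -(-7) = 7, not -7.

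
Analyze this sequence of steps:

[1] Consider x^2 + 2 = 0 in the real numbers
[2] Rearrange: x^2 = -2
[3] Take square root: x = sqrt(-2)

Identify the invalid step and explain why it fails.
Step 3: Take square root: x = sqrt(-2)

Step 3 takes the square root of -2, which is negative. In the real number system, the square root of a negative number is undefined. The equation x^2 + 2 = 0 has no real solutions. Square roots of negative numbers only exist in the complex numbers.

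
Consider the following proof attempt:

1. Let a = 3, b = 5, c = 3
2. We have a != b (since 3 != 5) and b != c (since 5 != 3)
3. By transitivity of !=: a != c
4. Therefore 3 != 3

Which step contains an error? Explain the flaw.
Step 3: By transitivity of !=: a != c

Step 3 incorrectly applies transitivity to the '!=' relation. Transitivity states: if a R b and b R c, then a R c. However, '!=' is not transitive. Counterexample: 3 != 5 and 5 != 3, but 3 = 3 (both equal 3). Transitivity holds for relations like <, <=, =, but not for !=.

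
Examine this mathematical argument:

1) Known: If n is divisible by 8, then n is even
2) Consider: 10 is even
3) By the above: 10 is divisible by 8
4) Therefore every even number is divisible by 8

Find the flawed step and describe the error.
Step 3: By the above: 10 is divisible by 8

Step 3 commits the fallacy of affirming the consequent. The known fact 'divisible by 8 → even' does NOT imply 'even → divisible by 8'. That would be the converse, which is false. For example, 10 is even but 10 ÷ 8 = 1.25, which is not an integer.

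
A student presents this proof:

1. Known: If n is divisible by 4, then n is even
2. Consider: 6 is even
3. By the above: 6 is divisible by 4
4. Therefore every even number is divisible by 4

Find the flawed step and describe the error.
Step 3: By the above: 6 is divisible by 4

Step 3 commits the fallacy of affirming the consequent. The known fact 'divisible by 4 → even' does NOT imply 'even → divisible by 4'. That would be the converse, which is false. For example, 6 is even but 6 ÷ 4 = 1.50, which is not an integer.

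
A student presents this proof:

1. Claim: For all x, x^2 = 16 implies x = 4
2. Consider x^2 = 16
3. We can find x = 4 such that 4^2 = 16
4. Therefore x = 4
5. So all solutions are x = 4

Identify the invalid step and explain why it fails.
Step 4: Therefore x = 4

Step 4 incorrectly concludes that x = 4 is the only solution. The proof shows that x = 4 is A solution (existence), but does not show it is the ONLY solution (uniqueness). In fact, x = -4 is also a solution since (-4)^2 = 16. Finding one solution doesn't prove there are no others.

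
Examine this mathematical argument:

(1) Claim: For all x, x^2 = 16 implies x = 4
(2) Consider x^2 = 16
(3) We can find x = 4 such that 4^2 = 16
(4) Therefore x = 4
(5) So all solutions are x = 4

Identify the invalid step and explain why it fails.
Step 4: Therefore x = 4

Step 4 incorrectly concludes that x = 4 is the only solution. The proof shows that x = 4 is A solution (existence), but does not show it is the ONLY solution (uniqueness). In fact, x = -4 is also a solution since (-4)^2 = 16. Finding one solution doesn't prove there are no others.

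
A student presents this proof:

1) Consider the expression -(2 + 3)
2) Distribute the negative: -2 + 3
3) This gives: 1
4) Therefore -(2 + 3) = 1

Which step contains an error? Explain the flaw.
Step 2: Distribute the negative: -2 + 3

Step 2 incorrectly distributes the negative sign. The correct distribution is -(2 + 3) = -2 - 3 = -5. The negative must be applied to both terms, not just the first. The error treats -(2 + 3) as -2 + 3, which equals 1 instead of -5.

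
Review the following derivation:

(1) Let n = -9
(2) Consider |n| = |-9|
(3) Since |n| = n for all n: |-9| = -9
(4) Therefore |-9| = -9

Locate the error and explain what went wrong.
Step 3: Since |n| = n for all n: |-9| = -9

Step 3 incorrectly states that |n| = n for all n. The correct definition is |n| = n when n >= 0, and |n| = -n when n < 0. Since -9 < 0, we have |-9| = -(-9) = 9, not -9.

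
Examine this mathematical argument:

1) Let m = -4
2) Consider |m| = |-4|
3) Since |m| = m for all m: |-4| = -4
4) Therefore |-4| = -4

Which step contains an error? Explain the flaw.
Step 3: Since |m| = m for all m: |-4| = -4

Step 3 incorrectly states that |m| = m for all m. The correct definition is |m| = m when m >= 0, and |m| = -m when m < 0. Since -4 < 0, we have |-4| = -(-4) = 4, not -4.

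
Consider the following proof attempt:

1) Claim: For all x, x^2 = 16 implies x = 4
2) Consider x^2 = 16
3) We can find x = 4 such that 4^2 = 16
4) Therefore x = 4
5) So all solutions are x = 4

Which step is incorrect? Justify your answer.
Step 4: Therefore x = 4

Step 4 incorrectly concludes that x = 4 is the only solution. The proof shows that x = 4 is A solution (existence), but does not show it is the ONLY solution (uniqueness). In fact, x = -4 is also a solution since (-4)^2 = 16. Finding one solution doesn't prove there are no others.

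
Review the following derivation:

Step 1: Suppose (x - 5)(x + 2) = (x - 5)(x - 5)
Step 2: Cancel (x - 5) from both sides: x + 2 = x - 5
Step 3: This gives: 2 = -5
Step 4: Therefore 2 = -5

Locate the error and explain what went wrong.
Step 2: Cancel (x - 5) from both sides: x + 2 = x - 5

Step 2 cancels (x - 5) from both sides. This is only valid if (x - 5) ≠ 0, i.e., x ≠ 5. When x = 5, both sides equal zero regardless of the other factors. The correct approach requires considering x = 5 as a separate case.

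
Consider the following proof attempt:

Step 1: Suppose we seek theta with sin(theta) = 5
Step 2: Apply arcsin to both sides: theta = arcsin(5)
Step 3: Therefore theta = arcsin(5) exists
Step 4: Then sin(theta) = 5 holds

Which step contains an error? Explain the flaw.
Step 2: Apply arcsin to both sides: theta = arcsin(5)

Step 2 applies arcsin to 5. However, arcsin(x) is only defined for x in [-1, 1] because sin(theta) can only produce values in that range. Since |5| > 1, arcsin(5) is undefined. There is no angle whose sine equals 5.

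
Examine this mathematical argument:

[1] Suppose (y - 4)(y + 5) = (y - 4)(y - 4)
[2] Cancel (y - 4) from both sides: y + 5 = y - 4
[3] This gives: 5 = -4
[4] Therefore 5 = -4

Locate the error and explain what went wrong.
Step 2: Cancel (y - 4) from both sides: y + 5 = y - 4

Step 2 cancels (y - 4) from both sides. This is only valid if (y - 4) ≠ 0, i.e., y ≠ 4. When y = 4, both sides equal zero regardless of the other factors. The correct approach requires considering y = 4 as a separate case.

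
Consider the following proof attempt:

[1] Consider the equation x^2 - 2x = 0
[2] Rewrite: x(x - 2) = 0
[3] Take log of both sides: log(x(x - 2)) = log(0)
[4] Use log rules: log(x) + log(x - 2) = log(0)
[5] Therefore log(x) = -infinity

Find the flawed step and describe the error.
Step 3: Take log of both sides: log(x(x - 2)) = log(0)

Step 3 takes the logarithm of both sides, resulting in log(0) on the right side. The logarithm is only defined for positive numbers; log(0) is undefined (approaches negative infinity). This operation is invalid.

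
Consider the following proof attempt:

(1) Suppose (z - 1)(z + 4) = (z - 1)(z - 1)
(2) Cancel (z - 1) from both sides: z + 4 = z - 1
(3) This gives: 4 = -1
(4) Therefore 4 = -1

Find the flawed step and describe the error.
Step 2: Cancel (z - 1) from both sides: z + 4 = z - 1

Step 2 cancels (z - 1) from both sides. This is only valid if (z - 1) ≠ 0, i.e., z ≠ 1. When z = 1, both sides equal zero regardless of the other factors. The correct approach requires considering z = 1 as a separate case.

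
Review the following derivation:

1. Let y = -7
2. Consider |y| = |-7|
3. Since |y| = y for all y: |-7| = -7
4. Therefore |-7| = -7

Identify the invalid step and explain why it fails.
Step 3: Since |y| = y for all y: |-7| = -7

Step 3 incorrectly states that |y| = y for all y. The correct definition is |y| = y when y >= 0, and |y| = -y when y < 0. Since -7 < 0, we have |-7| = -(-7) = 7, not -7.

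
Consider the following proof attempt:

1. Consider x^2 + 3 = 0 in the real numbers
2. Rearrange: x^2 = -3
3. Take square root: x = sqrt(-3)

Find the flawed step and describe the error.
Step 3: Take square root: x = sqrt(-3)

Step 3 takes the square root of -3, which is negative. In the real number system, the square root of a negative number is undefined. The equation x^2 + 3 = 0 has no real solutions. Square roots of negative numbers only exist in the complex numbers.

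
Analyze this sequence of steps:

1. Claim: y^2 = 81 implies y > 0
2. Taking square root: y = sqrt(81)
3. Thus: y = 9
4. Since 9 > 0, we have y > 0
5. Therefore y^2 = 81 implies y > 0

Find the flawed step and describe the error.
Step 2: Taking square root: y = sqrt(81)

Step 2 takes the square root and assumes the positive root only. The equation y^2 = 81 actually has two solutions: y = 9 and y = -9. The proof silently assumes y > 0 without justification, then uses this assumption to conclude y > 0, which is circular. The counterexample y = -9 shows the claim is false.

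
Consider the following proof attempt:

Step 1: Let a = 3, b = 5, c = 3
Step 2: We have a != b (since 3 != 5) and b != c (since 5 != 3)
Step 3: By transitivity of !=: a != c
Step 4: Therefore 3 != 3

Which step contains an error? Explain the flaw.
Step 3: By transitivity of !=: a != c

Step 3 incorrectly applies transitivity to the '!=' relation. Transitivity states: if a R b and b R c, then a R c. However, '!=' is not transitive. Counterexample: 3 != 5 and 5 != 3, but 3 = 3 (both equal 3). Transitivity holds for relations like <, <=, =, but not for !=.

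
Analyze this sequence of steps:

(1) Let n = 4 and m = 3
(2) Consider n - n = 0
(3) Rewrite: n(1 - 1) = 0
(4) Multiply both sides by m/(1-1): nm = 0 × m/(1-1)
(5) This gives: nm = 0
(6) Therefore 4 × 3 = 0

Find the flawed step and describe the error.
Step 4: Multiply both sides by m/(1-1): nm = 0 × m/(1-1)

Step 4 multiplies both sides by m/(1-1). However, 1-1 = 0, so this is multiplication by m/0, which is undefined. We cannot multiply by an undefined expression.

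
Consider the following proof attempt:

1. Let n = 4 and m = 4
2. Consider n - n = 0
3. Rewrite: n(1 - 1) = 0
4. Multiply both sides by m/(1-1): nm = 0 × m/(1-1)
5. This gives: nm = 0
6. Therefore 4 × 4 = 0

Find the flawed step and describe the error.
Step 4: Multiply both sides by m/(1-1): nm = 0 × m/(1-1)

Step 4 multiplies both sides by m/(1-1). However, 1-1 = 0, so this is multiplication by m/0, which is undefined. We cannot multiply by an undefined expression.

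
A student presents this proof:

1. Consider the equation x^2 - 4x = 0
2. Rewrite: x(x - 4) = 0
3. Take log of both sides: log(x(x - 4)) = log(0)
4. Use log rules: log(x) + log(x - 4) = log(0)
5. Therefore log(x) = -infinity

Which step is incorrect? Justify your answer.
Step 3: Take log of both sides: log(x(x - 4)) = log(0)

Step 3 takes the logarithm of both sides, resulting in log(0) on the right side. The logarithm is only defined for positive numbers; log(0) is undefined (approaches negative infinity). This operation is invalid.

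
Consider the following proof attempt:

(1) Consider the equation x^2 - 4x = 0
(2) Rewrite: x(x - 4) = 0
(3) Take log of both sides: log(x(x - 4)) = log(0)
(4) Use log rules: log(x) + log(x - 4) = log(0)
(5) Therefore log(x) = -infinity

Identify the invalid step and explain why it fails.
Step 3: Take log of both sides: log(x(x - 4)) = log(0)

Step 3 takes the logarithm of both sides, resulting in log(0) on the right side. The logarithm is only defined for positive numbers; log(0) is undefined (approaches negative infinity). This operation is invalid.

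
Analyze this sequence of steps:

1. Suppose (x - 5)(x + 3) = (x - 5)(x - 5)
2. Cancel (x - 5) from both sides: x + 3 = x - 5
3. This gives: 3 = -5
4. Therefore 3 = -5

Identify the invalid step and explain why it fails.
Step 2: Cancel (x - 5) from both sides: x + 3 = x - 5

Step 2 cancels (x - 5) from both sides. This is only valid if (x - 5) ≠ 0, i.e., x ≠ 5. When x = 5, both sides equal zero regardless of the other factors. The correct approach requires considering x = 5 as a separate case.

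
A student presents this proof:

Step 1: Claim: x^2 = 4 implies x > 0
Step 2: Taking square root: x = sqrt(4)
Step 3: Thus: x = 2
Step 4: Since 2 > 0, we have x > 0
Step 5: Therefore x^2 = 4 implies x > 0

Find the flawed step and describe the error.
Step 2: Taking square root: x = sqrt(4)

Step 2 takes the square root and assumes the positive root only. The equation x^2 = 4 actually has two solutions: x = 2 and x = -2. The proof silently assumes x > 0 without justification, then uses this assumption to conclude x > 0, which is circular. The counterexample x = -2 shows the claim is false.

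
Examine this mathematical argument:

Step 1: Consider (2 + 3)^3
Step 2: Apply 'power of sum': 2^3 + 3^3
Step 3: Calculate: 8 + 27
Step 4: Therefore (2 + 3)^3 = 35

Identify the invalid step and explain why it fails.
Step 2: Apply 'power of sum': 2^3 + 3^3

Step 2 incorrectly applies a non-existent rule '(a+b)^n = a^n + b^n'. This is false in general. The correct expansion uses the binomial theorem. The actual value is (2 + 3)^3 = 5^3 = 125, not 35.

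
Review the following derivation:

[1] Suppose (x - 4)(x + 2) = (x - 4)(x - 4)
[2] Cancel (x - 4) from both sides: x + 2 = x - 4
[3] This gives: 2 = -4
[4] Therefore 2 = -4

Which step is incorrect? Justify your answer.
Step 2: Cancel (x - 4) from both sides: x + 2 = x - 4

Step 2 cancels (x - 4) from both sides. This is only valid if (x - 4) ≠ 0, i.e., x ≠ 4. When x = 4, both sides equal zero regardless of the other factors. The correct approach requires considering x = 4 as a separate case.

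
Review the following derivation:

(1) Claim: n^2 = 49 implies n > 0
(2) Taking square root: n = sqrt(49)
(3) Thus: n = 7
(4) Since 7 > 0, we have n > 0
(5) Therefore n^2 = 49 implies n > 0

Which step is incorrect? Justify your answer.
Step 2: Taking square root: n = sqrt(49)

Step 2 takes the square root and assumes the positive root only. The equation n^2 = 49 actually has two solutions: n = 7 and n = -7. The proof silently assumes n > 0 without justification, then uses this assumption to conclude n > 0, which is circular. The counterexample n = -7 shows the claim is false.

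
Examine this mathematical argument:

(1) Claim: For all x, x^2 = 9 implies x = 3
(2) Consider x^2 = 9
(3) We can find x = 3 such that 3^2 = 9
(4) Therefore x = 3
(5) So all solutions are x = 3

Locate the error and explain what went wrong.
Step 4: Therefore x = 3

Step 4 incorrectly concludes that x = 3 is the only solution. The proof shows that x = 3 is A solution (existence), but does not show it is the ONLY solution (uniqueness). In fact, x = -3 is also a solution since (-3)^2 = 9. Finding one solution doesn't prove there are no others.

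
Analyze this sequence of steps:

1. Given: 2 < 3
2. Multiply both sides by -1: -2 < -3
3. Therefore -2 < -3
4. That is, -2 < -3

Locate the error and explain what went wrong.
Step 2: Multiply both sides by -1: -2 < -3

Step 2 multiplies both sides by -1 but fails to reverse the inequality sign. When multiplying (or dividing) an inequality by a negative number, the direction must be reversed. Since 2 < 3, we should get -2 > -3, i.e., -2 > -3.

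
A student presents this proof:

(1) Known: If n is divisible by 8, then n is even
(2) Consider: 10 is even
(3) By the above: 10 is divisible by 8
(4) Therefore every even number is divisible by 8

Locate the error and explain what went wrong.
Step 3: By the above: 10 is divisible by 8

Step 3 commits the fallacy of affirming the consequent. The known fact 'divisible by 8 → even' does NOT imply 'even → divisible by 8'. That would be the converse, which is false. For example, 10 is even but 10 ÷ 8 = 1.25, which is not an integer.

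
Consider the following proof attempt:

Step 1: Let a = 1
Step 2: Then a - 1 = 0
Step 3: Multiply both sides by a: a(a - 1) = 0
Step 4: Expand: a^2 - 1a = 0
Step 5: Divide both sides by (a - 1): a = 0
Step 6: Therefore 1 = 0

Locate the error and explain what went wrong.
Step 5: Divide both sides by (a - 1): a = 0

Step 5 divides both sides by (a - 1). However, since a = 1, we have (a - 1) = 0. Division by zero is undefined, making this step invalid.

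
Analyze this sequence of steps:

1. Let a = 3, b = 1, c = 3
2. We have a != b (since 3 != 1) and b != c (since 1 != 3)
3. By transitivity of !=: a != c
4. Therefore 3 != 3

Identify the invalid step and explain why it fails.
Step 3: By transitivity of !=: a != c

Step 3 incorrectly applies transitivity to the '!=' relation. Transitivity states: if a R b and b R c, then a R c. However, '!=' is not transitive. Counterexample: 3 != 1 and 1 != 3, but 3 = 3 (both equal 3). Transitivity holds for relations like <, <=, =, but not for !=.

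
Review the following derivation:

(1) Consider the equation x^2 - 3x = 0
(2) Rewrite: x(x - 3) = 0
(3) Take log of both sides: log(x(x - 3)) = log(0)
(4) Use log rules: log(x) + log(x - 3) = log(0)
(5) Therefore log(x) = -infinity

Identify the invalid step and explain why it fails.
Step 3: Take log of both sides: log(x(x - 3)) = log(0)

Step 3 takes the logarithm of both sides, resulting in log(0) on the right side. The logarithm is only defined for positive numbers; log(0) is undefined (approaches negative infinity). This operation is invalid.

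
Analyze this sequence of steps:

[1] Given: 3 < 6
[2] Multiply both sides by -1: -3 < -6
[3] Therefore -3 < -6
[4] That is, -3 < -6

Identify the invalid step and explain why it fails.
Step 2: Multiply both sides by -1: -3 < -6

Step 2 multiplies both sides by -1 but fails to reverse the inequality sign. When multiplying (or dividing) an inequality by a negative number, the direction must be reversed. Since 3 < 6, we should get -3 > -6, i.e., -3 > -6.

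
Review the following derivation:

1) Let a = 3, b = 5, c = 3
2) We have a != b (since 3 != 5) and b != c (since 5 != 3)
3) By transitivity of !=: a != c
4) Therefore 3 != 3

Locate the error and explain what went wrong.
Step 3: By transitivity of !=: a != c

Step 3 incorrectly applies transitivity to the '!=' relation. Transitivity states: if a R b and b R c, then a R c. However, '!=' is not transitive. Counterexample: 3 != 5 and 5 != 3, but 3 = 3 (both equal 3). Transitivity holds for relations like <, <=, =, but not for !=.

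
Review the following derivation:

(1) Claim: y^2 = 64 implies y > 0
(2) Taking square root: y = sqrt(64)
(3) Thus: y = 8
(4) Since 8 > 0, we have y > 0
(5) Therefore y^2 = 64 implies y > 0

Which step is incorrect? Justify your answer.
Step 2: Taking square root: y = sqrt(64)

Step 2 takes the square root and assumes the positive root only. The equation y^2 = 64 actually has two solutions: y = 8 and y = -8. The proof silently assumes y > 0 without justification, then uses this assumption to conclude y > 0, which is circular. The counterexample y = -8 shows the claim is false.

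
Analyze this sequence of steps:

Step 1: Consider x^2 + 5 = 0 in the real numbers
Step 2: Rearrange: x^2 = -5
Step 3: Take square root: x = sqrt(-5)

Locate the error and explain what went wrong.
Step 3: Take square root: x = sqrt(-5)

Step 3 takes the square root of -5, which is negative. In the real number system, the square root of a negative number is undefined. The equation x^2 + 5 = 0 has no real solutions. Square roots of negative numbers only exist in the complex numbers.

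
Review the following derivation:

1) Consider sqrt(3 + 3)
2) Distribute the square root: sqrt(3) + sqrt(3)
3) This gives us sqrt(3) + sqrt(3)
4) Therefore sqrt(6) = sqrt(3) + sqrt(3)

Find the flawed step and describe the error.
Step 2: Distribute the square root: sqrt(3) + sqrt(3)

Step 2 incorrectly 'distributes' the square root over addition. The square root function does not distribute: sqrt(a + b) ≠ sqrt(a) + sqrt(b). In fact, sqrt(3 + 3) = sqrt(6) ≈ 2.4495, while sqrt(3) + sqrt(3) ≈ 3.4641.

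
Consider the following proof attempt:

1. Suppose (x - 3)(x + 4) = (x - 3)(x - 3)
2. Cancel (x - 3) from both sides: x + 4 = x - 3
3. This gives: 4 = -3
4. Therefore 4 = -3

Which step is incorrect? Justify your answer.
Step 2: Cancel (x - 3) from both sides: x + 4 = x - 3

Step 2 cancels (x - 3) from both sides. This is only valid if (x - 3) ≠ 0, i.e., x ≠ 3. When x = 3, both sides equal zero regardless of the other factors. The correct approach requires considering x = 3 as a separate case.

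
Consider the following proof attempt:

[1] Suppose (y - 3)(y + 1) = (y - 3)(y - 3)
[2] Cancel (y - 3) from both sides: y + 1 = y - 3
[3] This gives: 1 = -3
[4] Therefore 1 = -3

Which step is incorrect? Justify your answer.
Step 2: Cancel (y - 3) from both sides: y + 1 = y - 3

Step 2 cancels (y - 3) from both sides. This is only valid if (y - 3) ≠ 0, i.e., y ≠ 3. When y = 3, both sides equal zero regardless of the other factors. The correct approach requires considering y = 3 as a separate case.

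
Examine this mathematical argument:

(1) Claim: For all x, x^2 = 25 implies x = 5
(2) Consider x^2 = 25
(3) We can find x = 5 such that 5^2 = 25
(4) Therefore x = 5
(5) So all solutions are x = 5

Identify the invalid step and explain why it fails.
Step 4: Therefore x = 5

Step 4 incorrectly concludes that x = 5 is the only solution. The proof shows that x = 5 is A solution (existence), but does not show it is the ONLY solution (uniqueness). In fact, x = -5 is also a solution since (-5)^2 = 25. Finding one solution doesn't prove there are no others.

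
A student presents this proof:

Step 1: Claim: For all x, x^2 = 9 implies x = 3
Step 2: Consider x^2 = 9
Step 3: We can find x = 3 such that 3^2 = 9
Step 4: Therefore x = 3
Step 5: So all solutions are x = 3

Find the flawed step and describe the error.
Step 4: Therefore x = 3

Step 4 incorrectly concludes that x = 3 is the only solution. The proof shows that x = 3 is A solution (existence), but does not show it is the ONLY solution (uniqueness). In fact, x = -3 is also a solution since (-3)^2 = 9. Finding one solution doesn't prove there are no others.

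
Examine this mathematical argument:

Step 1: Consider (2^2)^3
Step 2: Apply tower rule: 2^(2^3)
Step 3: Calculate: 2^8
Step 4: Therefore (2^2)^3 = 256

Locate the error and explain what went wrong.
Step 2: Apply tower rule: 2^(2^3)

Step 2 incorrectly states that (a^b)^c = a^(b^c). The correct rule is (a^b)^c = a^(b×c). The actual value is (2^2)^3 = 2^6 = 64, not 2^8 = 256.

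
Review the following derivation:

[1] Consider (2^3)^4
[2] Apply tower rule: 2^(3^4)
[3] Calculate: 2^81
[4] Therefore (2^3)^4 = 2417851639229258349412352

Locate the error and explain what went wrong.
Step 2: Apply tower rule: 2^(3^4)

Step 2 incorrectly states that (a^b)^c = a^(b^c). The correct rule is (a^b)^c = a^(b×c). The actual value is (2^3)^4 = 2^12 = 4096, not 2^81 = 2417851639229258349412352.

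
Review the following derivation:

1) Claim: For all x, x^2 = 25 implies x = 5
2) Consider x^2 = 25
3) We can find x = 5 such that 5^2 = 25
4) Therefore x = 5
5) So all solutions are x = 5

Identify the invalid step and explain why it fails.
Step 4: Therefore x = 5

Step 4 incorrectly concludes that x = 5 is the only solution. The proof shows that x = 5 is A solution (existence), but does not show it is the ONLY solution (uniqueness). In fact, x = -5 is also a solution since (-5)^2 = 25. Finding one solution doesn't prove there are no others.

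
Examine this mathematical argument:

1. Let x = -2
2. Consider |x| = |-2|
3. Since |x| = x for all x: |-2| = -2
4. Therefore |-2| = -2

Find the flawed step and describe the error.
Step 3: Since |x| = x for all x: |-2| = -2

Step 3 incorrectly states that |x| = x for all x. The correct definition is |x| = x when x >= 0, and |x| = -x when x < 0. Since -2 < 0, we have |-2| = -(-2) = 2, not -2.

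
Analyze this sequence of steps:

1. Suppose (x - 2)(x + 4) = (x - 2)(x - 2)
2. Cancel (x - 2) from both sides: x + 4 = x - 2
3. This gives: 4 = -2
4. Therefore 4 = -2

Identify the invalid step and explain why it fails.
Step 2: Cancel (x - 2) from both sides: x + 4 = x - 2

Step 2 cancels (x - 2) from both sides. This is only valid if (x - 2) ≠ 0, i.e., x ≠ 2. When x = 2, both sides equal zero regardless of the other factors. The correct approach requires considering x = 2 as a separate case.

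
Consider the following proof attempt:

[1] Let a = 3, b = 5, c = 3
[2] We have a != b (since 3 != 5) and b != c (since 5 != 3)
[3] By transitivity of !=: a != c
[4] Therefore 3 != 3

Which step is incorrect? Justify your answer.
Step 3: By transitivity of !=: a != c

Step 3 incorrectly applies transitivity to the '!=' relation. Transitivity states: if a R b and b R c, then a R c. However, '!=' is not transitive. Counterexample: 3 != 5 and 5 != 3, but 3 = 3 (both equal 3). Transitivity holds for relations like <, <=, =, but not for !=.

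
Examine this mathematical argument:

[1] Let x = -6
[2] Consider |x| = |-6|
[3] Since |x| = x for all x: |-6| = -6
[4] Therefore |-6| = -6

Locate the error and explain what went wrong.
Step 3: Since |x| = x for all x: |-6| = -6

Step 3 incorrectly states that |x| = x for all x. The correct definition is |x| = x when x >= 0, and |x| = -x when x < 0. Since -6 < 0, we have |-6| = -(-6) = 6, not -6.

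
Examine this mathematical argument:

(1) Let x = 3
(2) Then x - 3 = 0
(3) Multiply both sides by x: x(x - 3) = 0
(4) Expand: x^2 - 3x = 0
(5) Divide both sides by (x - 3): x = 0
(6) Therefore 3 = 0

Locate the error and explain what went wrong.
Step 5: Divide both sides by (x - 3): x = 0

Step 5 divides both sides by (x - 3). However, since x = 3, we have (x - 3) = 0. Division by zero is undefined, making this step invalid.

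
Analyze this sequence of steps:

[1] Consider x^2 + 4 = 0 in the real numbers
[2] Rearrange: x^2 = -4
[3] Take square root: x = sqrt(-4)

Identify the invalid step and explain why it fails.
Step 3: Take square root: x = sqrt(-4)

Step 3 takes the square root of -4, which is negative. In the real number system, the square root of a negative number is undefined. The equation x^2 + 4 = 0 has no real solutions. Square roots of negative numbers only exist in the complex numbers.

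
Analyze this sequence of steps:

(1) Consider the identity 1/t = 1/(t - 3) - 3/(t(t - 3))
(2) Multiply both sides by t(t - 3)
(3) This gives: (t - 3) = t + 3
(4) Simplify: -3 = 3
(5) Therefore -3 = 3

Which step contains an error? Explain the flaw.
Step 3: This gives: (t - 3) = t + 3

Step 3 makes a sign error when clearing denominators. Multiplying -3/(t(t - 3)) by t(t - 3) gives -3, not +3. The correct result is (t - 3) = t - 3, which is trivially true, not (t - 3) = t + 3. (Step 1 is a valid identity: 1/(t - 3) - 3/(t(t - 3)) = (t - 3)/(t(t - 3)) = 1/t.)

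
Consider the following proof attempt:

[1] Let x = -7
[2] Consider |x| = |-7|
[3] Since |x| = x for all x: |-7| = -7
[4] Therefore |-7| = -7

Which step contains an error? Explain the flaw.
Step 3: Since |x| = x for all x: |-7| = -7

Step 3 incorrectly states that |x| = x for all x. The correct definition is |x| = x when x >= 0, and |x| = -x when x < 0. Since -7 < 0, we have |-7| = -(-7) = 7, not -7.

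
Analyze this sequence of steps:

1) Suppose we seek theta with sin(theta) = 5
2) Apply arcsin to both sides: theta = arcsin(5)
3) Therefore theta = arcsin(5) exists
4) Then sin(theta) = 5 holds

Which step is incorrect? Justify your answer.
Step 2: Apply arcsin to both sides: theta = arcsin(5)

Step 2 applies arcsin to 5. However, arcsin(x) is only defined for x in [-1, 1] because sin(theta) can only produce values in that range. Since |5| > 1, arcsin(5) is undefined. There is no angle whose sine equals 5.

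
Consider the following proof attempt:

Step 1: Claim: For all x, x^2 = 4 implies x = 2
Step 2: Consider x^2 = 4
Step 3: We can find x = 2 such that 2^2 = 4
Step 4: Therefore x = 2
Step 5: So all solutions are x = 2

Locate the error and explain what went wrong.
Step 4: Therefore x = 2

Step 4 incorrectly concludes that x = 2 is the only solution. The proof shows that x = 2 is A solution (existence), but does not show it is the ONLY solution (uniqueness). In fact, x = -2 is also a solution since (-2)^2 = 4. Finding one solution doesn't prove there are no others.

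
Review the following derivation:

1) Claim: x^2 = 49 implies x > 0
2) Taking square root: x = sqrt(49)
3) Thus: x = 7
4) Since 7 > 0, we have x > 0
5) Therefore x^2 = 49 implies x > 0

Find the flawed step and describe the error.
Step 2: Taking square root: x = sqrt(49)

Step 2 takes the square root and assumes the positive root only. The equation x^2 = 49 actually has two solutions: x = 7 and x = -7. The proof silently assumes x > 0 without justification, then uses this assumption to conclude x > 0, which is circular. The counterexample x = -7 shows the claim is false.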